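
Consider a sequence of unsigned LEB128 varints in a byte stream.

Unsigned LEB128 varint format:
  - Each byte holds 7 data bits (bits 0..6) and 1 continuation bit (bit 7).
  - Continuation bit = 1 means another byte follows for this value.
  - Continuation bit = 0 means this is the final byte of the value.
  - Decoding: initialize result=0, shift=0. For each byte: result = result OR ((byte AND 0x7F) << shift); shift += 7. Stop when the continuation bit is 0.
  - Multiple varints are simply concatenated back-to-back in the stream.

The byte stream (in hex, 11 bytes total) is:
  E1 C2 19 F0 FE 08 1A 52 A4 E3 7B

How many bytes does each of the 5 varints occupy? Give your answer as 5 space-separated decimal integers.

  byte[0]=0xE1 cont=1 payload=0x61=97: acc |= 97<<0 -> acc=97 shift=7
  byte[1]=0xC2 cont=1 payload=0x42=66: acc |= 66<<7 -> acc=8545 shift=14
  byte[2]=0x19 cont=0 payload=0x19=25: acc |= 25<<14 -> acc=418145 shift=21 [end]
Varint 1: bytes[0:3] = E1 C2 19 -> value 418145 (3 byte(s))
  byte[3]=0xF0 cont=1 payload=0x70=112: acc |= 112<<0 -> acc=112 shift=7
  byte[4]=0xFE cont=1 payload=0x7E=126: acc |= 126<<7 -> acc=16240 shift=14
  byte[5]=0x08 cont=0 payload=0x08=8: acc |= 8<<14 -> acc=147312 shift=21 [end]
Varint 2: bytes[3:6] = F0 FE 08 -> value 147312 (3 byte(s))
  byte[6]=0x1A cont=0 payload=0x1A=26: acc |= 26<<0 -> acc=26 shift=7 [end]
Varint 3: bytes[6:7] = 1A -> value 26 (1 byte(s))
  byte[7]=0x52 cont=0 payload=0x52=82: acc |= 82<<0 -> acc=82 shift=7 [end]
Varint 4: bytes[7:8] = 52 -> value 82 (1 byte(s))
  byte[8]=0xA4 cont=1 payload=0x24=36: acc |= 36<<0 -> acc=36 shift=7
  byte[9]=0xE3 cont=1 payload=0x63=99: acc |= 99<<7 -> acc=12708 shift=14
  byte[10]=0x7B cont=0 payload=0x7B=123: acc |= 123<<14 -> acc=2027940 shift=21 [end]
Varint 5: bytes[8:11] = A4 E3 7B -> value 2027940 (3 byte(s))

Answer: 3 3 1 1 3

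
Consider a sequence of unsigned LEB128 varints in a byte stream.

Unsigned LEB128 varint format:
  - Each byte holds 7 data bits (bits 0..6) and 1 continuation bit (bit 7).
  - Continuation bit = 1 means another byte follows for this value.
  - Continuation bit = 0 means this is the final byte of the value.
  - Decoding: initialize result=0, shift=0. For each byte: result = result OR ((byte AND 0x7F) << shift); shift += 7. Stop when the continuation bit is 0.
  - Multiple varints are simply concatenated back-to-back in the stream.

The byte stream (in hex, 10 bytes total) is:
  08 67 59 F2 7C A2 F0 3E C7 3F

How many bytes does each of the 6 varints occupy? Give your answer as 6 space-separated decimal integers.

Answer: 1 1 1 2 3 2

Derivation:
  byte[0]=0x08 cont=0 payload=0x08=8: acc |= 8<<0 -> acc=8 shift=7 [end]
Varint 1: bytes[0:1] = 08 -> value 8 (1 byte(s))
  byte[1]=0x67 cont=0 payload=0x67=103: acc |= 103<<0 -> acc=103 shift=7 [end]
Varint 2: bytes[1:2] = 67 -> value 103 (1 byte(s))
  byte[2]=0x59 cont=0 payload=0x59=89: acc |= 89<<0 -> acc=89 shift=7 [end]
Varint 3: bytes[2:3] = 59 -> value 89 (1 byte(s))
  byte[3]=0xF2 cont=1 payload=0x72=114: acc |= 114<<0 -> acc=114 shift=7
  byte[4]=0x7C cont=0 payload=0x7C=124: acc |= 124<<7 -> acc=15986 shift=14 [end]
Varint 4: bytes[3:5] = F2 7C -> value 15986 (2 byte(s))
  byte[5]=0xA2 cont=1 payload=0x22=34: acc |= 34<<0 -> acc=34 shift=7
  byte[6]=0xF0 cont=1 payload=0x70=112: acc |= 112<<7 -> acc=14370 shift=14
  byte[7]=0x3E cont=0 payload=0x3E=62: acc |= 62<<14 -> acc=1030178 shift=21 [end]
Varint 5: bytes[5:8] = A2 F0 3E -> value 1030178 (3 byte(s))
  byte[8]=0xC7 cont=1 payload=0x47=71: acc |= 71<<0 -> acc=71 shift=7
  byte[9]=0x3F cont=0 payload=0x3F=63: acc |= 63<<7 -> acc=8135 shift=14 [end]
Varint 6: bytes[8:10] = C7 3F -> value 8135 (2 byte(s))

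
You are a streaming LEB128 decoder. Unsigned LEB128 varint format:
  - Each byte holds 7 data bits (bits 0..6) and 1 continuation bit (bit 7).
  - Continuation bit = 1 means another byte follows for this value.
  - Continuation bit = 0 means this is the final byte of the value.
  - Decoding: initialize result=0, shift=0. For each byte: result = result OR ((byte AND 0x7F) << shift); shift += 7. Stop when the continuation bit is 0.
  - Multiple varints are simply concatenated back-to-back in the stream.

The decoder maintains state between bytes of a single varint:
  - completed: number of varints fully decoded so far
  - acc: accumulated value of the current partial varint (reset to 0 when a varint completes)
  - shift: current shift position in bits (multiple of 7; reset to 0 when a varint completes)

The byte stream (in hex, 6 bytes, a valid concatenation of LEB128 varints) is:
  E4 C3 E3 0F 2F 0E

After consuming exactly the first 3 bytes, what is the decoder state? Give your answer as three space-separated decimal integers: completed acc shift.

byte[0]=0xE4 cont=1 payload=0x64: acc |= 100<<0 -> completed=0 acc=100 shift=7
byte[1]=0xC3 cont=1 payload=0x43: acc |= 67<<7 -> completed=0 acc=8676 shift=14
byte[2]=0xE3 cont=1 payload=0x63: acc |= 99<<14 -> completed=0 acc=1630692 shift=21

Answer: 0 1630692 21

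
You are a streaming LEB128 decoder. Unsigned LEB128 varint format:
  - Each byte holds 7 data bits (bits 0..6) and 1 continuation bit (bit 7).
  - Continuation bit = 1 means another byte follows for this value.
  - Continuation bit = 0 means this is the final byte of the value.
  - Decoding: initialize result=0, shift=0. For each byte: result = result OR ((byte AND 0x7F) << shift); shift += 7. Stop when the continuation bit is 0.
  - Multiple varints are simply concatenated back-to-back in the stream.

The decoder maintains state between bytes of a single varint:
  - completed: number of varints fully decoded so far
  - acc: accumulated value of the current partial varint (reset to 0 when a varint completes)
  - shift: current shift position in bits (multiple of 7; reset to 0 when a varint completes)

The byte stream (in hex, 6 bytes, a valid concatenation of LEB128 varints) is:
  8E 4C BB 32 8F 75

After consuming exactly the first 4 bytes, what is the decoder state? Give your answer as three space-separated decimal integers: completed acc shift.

byte[0]=0x8E cont=1 payload=0x0E: acc |= 14<<0 -> completed=0 acc=14 shift=7
byte[1]=0x4C cont=0 payload=0x4C: varint #1 complete (value=9742); reset -> completed=1 acc=0 shift=0
byte[2]=0xBB cont=1 payload=0x3B: acc |= 59<<0 -> completed=1 acc=59 shift=7
byte[3]=0x32 cont=0 payload=0x32: varint #2 complete (value=6459); reset -> completed=2 acc=0 shift=0

Answer: 2 0 0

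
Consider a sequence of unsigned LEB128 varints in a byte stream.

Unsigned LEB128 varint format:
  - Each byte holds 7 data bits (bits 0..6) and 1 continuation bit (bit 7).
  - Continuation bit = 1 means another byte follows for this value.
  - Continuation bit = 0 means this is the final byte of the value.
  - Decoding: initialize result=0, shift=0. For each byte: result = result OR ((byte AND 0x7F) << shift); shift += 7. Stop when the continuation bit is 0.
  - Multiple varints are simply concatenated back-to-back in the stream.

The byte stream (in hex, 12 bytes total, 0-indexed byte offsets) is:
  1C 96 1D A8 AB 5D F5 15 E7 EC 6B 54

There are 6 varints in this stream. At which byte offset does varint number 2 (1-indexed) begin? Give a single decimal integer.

Answer: 1

Derivation:
  byte[0]=0x1C cont=0 payload=0x1C=28: acc |= 28<<0 -> acc=28 shift=7 [end]
Varint 1: bytes[0:1] = 1C -> value 28 (1 byte(s))
  byte[1]=0x96 cont=1 payload=0x16=22: acc |= 22<<0 -> acc=22 shift=7
  byte[2]=0x1D cont=0 payload=0x1D=29: acc |= 29<<7 -> acc=3734 shift=14 [end]
Varint 2: bytes[1:3] = 96 1D -> value 3734 (2 byte(s))
  byte[3]=0xA8 cont=1 payload=0x28=40: acc |= 40<<0 -> acc=40 shift=7
  byte[4]=0xAB cont=1 payload=0x2B=43: acc |= 43<<7 -> acc=5544 shift=14
  byte[5]=0x5D cont=0 payload=0x5D=93: acc |= 93<<14 -> acc=1529256 shift=21 [end]
Varint 3: bytes[3:6] = A8 AB 5D -> value 1529256 (3 byte(s))
  byte[6]=0xF5 cont=1 payload=0x75=117: acc |= 117<<0 -> acc=117 shift=7
  byte[7]=0x15 cont=0 payload=0x15=21: acc |= 21<<7 -> acc=2805 shift=14 [end]
Varint 4: bytes[6:8] = F5 15 -> value 2805 (2 byte(s))
  byte[8]=0xE7 cont=1 payload=0x67=103: acc |= 103<<0 -> acc=103 shift=7
  byte[9]=0xEC cont=1 payload=0x6C=108: acc |= 108<<7 -> acc=13927 shift=14
  byte[10]=0x6B cont=0 payload=0x6B=107: acc |= 107<<14 -> acc=1767015 shift=21 [end]
Varint 5: bytes[8:11] = E7 EC 6B -> value 1767015 (3 byte(s))
  byte[11]=0x54 cont=0 payload=0x54=84: acc |= 84<<0 -> acc=84 shift=7 [end]
Varint 6: bytes[11:12] = 54 -> value 84 (1 byte(s))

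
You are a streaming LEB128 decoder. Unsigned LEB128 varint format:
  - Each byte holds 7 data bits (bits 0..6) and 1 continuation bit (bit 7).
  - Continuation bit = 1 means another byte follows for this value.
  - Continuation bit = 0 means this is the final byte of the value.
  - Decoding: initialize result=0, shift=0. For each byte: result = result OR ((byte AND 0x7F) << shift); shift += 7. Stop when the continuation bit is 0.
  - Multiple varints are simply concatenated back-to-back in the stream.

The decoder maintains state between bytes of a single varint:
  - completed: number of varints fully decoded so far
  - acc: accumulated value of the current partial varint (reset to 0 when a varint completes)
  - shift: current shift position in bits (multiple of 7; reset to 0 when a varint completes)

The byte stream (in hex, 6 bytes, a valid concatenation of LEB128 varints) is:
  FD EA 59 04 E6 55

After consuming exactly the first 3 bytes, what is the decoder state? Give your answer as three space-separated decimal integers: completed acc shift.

byte[0]=0xFD cont=1 payload=0x7D: acc |= 125<<0 -> completed=0 acc=125 shift=7
byte[1]=0xEA cont=1 payload=0x6A: acc |= 106<<7 -> completed=0 acc=13693 shift=14
byte[2]=0x59 cont=0 payload=0x59: varint #1 complete (value=1471869); reset -> completed=1 acc=0 shift=0

Answer: 1 0 0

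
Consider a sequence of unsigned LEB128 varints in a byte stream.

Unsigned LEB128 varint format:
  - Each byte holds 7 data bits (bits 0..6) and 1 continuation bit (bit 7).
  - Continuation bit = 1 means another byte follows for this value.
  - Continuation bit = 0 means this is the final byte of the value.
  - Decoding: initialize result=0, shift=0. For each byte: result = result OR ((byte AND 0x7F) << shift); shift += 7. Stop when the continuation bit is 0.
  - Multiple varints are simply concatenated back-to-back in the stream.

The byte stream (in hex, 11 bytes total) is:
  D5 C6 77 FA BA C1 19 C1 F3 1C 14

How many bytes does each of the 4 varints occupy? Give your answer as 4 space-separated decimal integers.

  byte[0]=0xD5 cont=1 payload=0x55=85: acc |= 85<<0 -> acc=85 shift=7
  byte[1]=0xC6 cont=1 payload=0x46=70: acc |= 70<<7 -> acc=9045 shift=14
  byte[2]=0x77 cont=0 payload=0x77=119: acc |= 119<<14 -> acc=1958741 shift=21 [end]
Varint 1: bytes[0:3] = D5 C6 77 -> value 1958741 (3 byte(s))
  byte[3]=0xFA cont=1 payload=0x7A=122: acc |= 122<<0 -> acc=122 shift=7
  byte[4]=0xBA cont=1 payload=0x3A=58: acc |= 58<<7 -> acc=7546 shift=14
  byte[5]=0xC1 cont=1 payload=0x41=65: acc |= 65<<14 -> acc=1072506 shift=21
  byte[6]=0x19 cont=0 payload=0x19=25: acc |= 25<<21 -> acc=53501306 shift=28 [end]
Varint 2: bytes[3:7] = FA BA C1 19 -> value 53501306 (4 byte(s))
  byte[7]=0xC1 cont=1 payload=0x41=65: acc |= 65<<0 -> acc=65 shift=7
  byte[8]=0xF3 cont=1 payload=0x73=115: acc |= 115<<7 -> acc=14785 shift=14
  byte[9]=0x1C cont=0 payload=0x1C=28: acc |= 28<<14 -> acc=473537 shift=21 [end]
Varint 3: bytes[7:10] = C1 F3 1C -> value 473537 (3 byte(s))
  byte[10]=0x14 cont=0 payload=0x14=20: acc |= 20<<0 -> acc=20 shift=7 [end]
Varint 4: bytes[10:11] = 14 -> value 20 (1 byte(s))

Answer: 3 4 3 1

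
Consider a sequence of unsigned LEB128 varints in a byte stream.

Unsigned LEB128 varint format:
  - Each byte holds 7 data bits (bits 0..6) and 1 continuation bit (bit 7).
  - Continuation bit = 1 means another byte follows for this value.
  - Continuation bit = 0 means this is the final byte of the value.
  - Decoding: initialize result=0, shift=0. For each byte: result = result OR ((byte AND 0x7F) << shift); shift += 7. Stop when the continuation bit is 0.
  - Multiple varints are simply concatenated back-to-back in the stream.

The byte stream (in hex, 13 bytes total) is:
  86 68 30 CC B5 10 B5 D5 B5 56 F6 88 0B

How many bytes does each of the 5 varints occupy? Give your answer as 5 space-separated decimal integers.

  byte[0]=0x86 cont=1 payload=0x06=6: acc |= 6<<0 -> acc=6 shift=7
  byte[1]=0x68 cont=0 payload=0x68=104: acc |= 104<<7 -> acc=13318 shift=14 [end]
Varint 1: bytes[0:2] = 86 68 -> value 13318 (2 byte(s))
  byte[2]=0x30 cont=0 payload=0x30=48: acc |= 48<<0 -> acc=48 shift=7 [end]
Varint 2: bytes[2:3] = 30 -> value 48 (1 byte(s))
  byte[3]=0xCC cont=1 payload=0x4C=76: acc |= 76<<0 -> acc=76 shift=7
  byte[4]=0xB5 cont=1 payload=0x35=53: acc |= 53<<7 -> acc=6860 shift=14
  byte[5]=0x10 cont=0 payload=0x10=16: acc |= 16<<14 -> acc=269004 shift=21 [end]
Varint 3: bytes[3:6] = CC B5 10 -> value 269004 (3 byte(s))
  byte[6]=0xB5 cont=1 payload=0x35=53: acc |= 53<<0 -> acc=53 shift=7
  byte[7]=0xD5 cont=1 payload=0x55=85: acc |= 85<<7 -> acc=10933 shift=14
  byte[8]=0xB5 cont=1 payload=0x35=53: acc |= 53<<14 -> acc=879285 shift=21
  byte[9]=0x56 cont=0 payload=0x56=86: acc |= 86<<21 -> acc=181234357 shift=28 [end]
Varint 4: bytes[6:10] = B5 D5 B5 56 -> value 181234357 (4 byte(s))
  byte[10]=0xF6 cont=1 payload=0x76=118: acc |= 118<<0 -> acc=118 shift=7
  byte[11]=0x88 cont=1 payload=0x08=8: acc |= 8<<7 -> acc=1142 shift=14
  byte[12]=0x0B cont=0 payload=0x0B=11: acc |= 11<<14 -> acc=181366 shift=21 [end]
Varint 5: bytes[10:13] = F6 88 0B -> value 181366 (3 byte(s))

Answer: 2 1 3 4 3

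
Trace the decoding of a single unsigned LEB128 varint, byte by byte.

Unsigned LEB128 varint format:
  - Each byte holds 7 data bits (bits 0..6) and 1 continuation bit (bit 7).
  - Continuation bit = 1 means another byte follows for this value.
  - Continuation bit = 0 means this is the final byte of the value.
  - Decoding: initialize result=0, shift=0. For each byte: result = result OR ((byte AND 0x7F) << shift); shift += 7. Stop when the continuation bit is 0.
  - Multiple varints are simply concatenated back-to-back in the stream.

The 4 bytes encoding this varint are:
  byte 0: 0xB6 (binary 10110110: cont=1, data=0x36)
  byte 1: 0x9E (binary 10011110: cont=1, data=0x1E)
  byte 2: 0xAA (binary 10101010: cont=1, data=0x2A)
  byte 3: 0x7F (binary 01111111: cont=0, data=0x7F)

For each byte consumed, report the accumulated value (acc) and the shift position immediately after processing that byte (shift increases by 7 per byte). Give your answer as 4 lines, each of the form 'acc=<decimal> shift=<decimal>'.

byte 0=0xB6: payload=0x36=54, contrib = 54<<0 = 54; acc -> 54, shift -> 7
byte 1=0x9E: payload=0x1E=30, contrib = 30<<7 = 3840; acc -> 3894, shift -> 14
byte 2=0xAA: payload=0x2A=42, contrib = 42<<14 = 688128; acc -> 692022, shift -> 21
byte 3=0x7F: payload=0x7F=127, contrib = 127<<21 = 266338304; acc -> 267030326, shift -> 28

Answer: acc=54 shift=7
acc=3894 shift=14
acc=692022 shift=21
acc=267030326 shift=28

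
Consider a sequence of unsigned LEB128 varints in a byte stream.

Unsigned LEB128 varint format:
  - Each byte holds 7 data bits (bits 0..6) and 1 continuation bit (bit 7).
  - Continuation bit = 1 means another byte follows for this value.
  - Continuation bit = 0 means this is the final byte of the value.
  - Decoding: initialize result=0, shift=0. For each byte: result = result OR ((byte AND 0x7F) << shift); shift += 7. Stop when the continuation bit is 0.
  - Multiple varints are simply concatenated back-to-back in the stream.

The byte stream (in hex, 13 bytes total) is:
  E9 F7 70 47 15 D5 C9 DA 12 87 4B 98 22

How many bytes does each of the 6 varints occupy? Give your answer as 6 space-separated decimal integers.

Answer: 3 1 1 4 2 2

Derivation:
  byte[0]=0xE9 cont=1 payload=0x69=105: acc |= 105<<0 -> acc=105 shift=7
  byte[1]=0xF7 cont=1 payload=0x77=119: acc |= 119<<7 -> acc=15337 shift=14
  byte[2]=0x70 cont=0 payload=0x70=112: acc |= 112<<14 -> acc=1850345 shift=21 [end]
Varint 1: bytes[0:3] = E9 F7 70 -> value 1850345 (3 byte(s))
  byte[3]=0x47 cont=0 payload=0x47=71: acc |= 71<<0 -> acc=71 shift=7 [end]
Varint 2: bytes[3:4] = 47 -> value 71 (1 byte(s))
  byte[4]=0x15 cont=0 payload=0x15=21: acc |= 21<<0 -> acc=21 shift=7 [end]
Varint 3: bytes[4:5] = 15 -> value 21 (1 byte(s))
  byte[5]=0xD5 cont=1 payload=0x55=85: acc |= 85<<0 -> acc=85 shift=7
  byte[6]=0xC9 cont=1 payload=0x49=73: acc |= 73<<7 -> acc=9429 shift=14
  byte[7]=0xDA cont=1 payload=0x5A=90: acc |= 90<<14 -> acc=1483989 shift=21
  byte[8]=0x12 cont=0 payload=0x12=18: acc |= 18<<21 -> acc=39232725 shift=28 [end]
Varint 4: bytes[5:9] = D5 C9 DA 12 -> value 39232725 (4 byte(s))
  byte[9]=0x87 cont=1 payload=0x07=7: acc |= 7<<0 -> acc=7 shift=7
  byte[10]=0x4B cont=0 payload=0x4B=75: acc |= 75<<7 -> acc=9607 shift=14 [end]
Varint 5: bytes[9:11] = 87 4B -> value 9607 (2 byte(s))
  byte[11]=0x98 cont=1 payload=0x18=24: acc |= 24<<0 -> acc=24 shift=7
  byte[12]=0x22 cont=0 payload=0x22=34: acc |= 34<<7 -> acc=4376 shift=14 [end]
Varint 6: bytes[11:13] = 98 22 -> value 4376 (2 byte(s))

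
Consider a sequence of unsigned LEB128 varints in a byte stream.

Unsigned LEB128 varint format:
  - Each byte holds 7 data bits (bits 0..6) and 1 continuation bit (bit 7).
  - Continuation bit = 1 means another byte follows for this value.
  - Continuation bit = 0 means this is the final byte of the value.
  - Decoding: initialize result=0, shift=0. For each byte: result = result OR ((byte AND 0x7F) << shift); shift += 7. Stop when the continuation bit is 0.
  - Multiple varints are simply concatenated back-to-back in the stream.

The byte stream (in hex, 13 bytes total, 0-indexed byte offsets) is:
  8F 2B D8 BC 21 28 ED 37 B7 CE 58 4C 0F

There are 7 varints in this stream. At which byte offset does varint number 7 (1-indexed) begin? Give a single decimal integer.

Answer: 12

Derivation:
  byte[0]=0x8F cont=1 payload=0x0F=15: acc |= 15<<0 -> acc=15 shift=7
  byte[1]=0x2B cont=0 payload=0x2B=43: acc |= 43<<7 -> acc=5519 shift=14 [end]
Varint 1: bytes[0:2] = 8F 2B -> value 5519 (2 byte(s))
  byte[2]=0xD8 cont=1 payload=0x58=88: acc |= 88<<0 -> acc=88 shift=7
  byte[3]=0xBC cont=1 payload=0x3C=60: acc |= 60<<7 -> acc=7768 shift=14
  byte[4]=0x21 cont=0 payload=0x21=33: acc |= 33<<14 -> acc=548440 shift=21 [end]
Varint 2: bytes[2:5] = D8 BC 21 -> value 548440 (3 byte(s))
  byte[5]=0x28 cont=0 payload=0x28=40: acc |= 40<<0 -> acc=40 shift=7 [end]
Varint 3: bytes[5:6] = 28 -> value 40 (1 byte(s))
  byte[6]=0xED cont=1 payload=0x6D=109: acc |= 109<<0 -> acc=109 shift=7
  byte[7]=0x37 cont=0 payload=0x37=55: acc |= 55<<7 -> acc=7149 shift=14 [end]
Varint 4: bytes[6:8] = ED 37 -> value 7149 (2 byte(s))
  byte[8]=0xB7 cont=1 payload=0x37=55: acc |= 55<<0 -> acc=55 shift=7
  byte[9]=0xCE cont=1 payload=0x4E=78: acc |= 78<<7 -> acc=10039 shift=14
  byte[10]=0x58 cont=0 payload=0x58=88: acc |= 88<<14 -> acc=1451831 shift=21 [end]
Varint 5: bytes[8:11] = B7 CE 58 -> value 1451831 (3 byte(s))
  byte[11]=0x4C cont=0 payload=0x4C=76: acc |= 76<<0 -> acc=76 shift=7 [end]
Varint 6: bytes[11:12] = 4C -> value 76 (1 byte(s))
  byte[12]=0x0F cont=0 payload=0x0F=15: acc |= 15<<0 -> acc=15 shift=7 [end]
Varint 7: bytes[12:13] = 0F -> value 15 (1 byte(s))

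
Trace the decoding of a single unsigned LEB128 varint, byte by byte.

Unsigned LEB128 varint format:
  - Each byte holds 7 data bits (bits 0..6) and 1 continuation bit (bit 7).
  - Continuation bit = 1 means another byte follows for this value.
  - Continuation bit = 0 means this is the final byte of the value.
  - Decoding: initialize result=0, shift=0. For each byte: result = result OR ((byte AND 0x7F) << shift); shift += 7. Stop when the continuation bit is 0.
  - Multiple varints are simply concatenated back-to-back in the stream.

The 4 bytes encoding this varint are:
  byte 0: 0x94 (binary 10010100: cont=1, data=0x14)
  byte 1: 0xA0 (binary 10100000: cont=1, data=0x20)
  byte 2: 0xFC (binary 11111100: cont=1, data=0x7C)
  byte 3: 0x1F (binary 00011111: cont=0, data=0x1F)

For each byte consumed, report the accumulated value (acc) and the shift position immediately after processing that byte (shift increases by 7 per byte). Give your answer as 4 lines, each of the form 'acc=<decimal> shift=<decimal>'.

byte 0=0x94: payload=0x14=20, contrib = 20<<0 = 20; acc -> 20, shift -> 7
byte 1=0xA0: payload=0x20=32, contrib = 32<<7 = 4096; acc -> 4116, shift -> 14
byte 2=0xFC: payload=0x7C=124, contrib = 124<<14 = 2031616; acc -> 2035732, shift -> 21
byte 3=0x1F: payload=0x1F=31, contrib = 31<<21 = 65011712; acc -> 67047444, shift -> 28

Answer: acc=20 shift=7
acc=4116 shift=14
acc=2035732 shift=21
acc=67047444 shift=28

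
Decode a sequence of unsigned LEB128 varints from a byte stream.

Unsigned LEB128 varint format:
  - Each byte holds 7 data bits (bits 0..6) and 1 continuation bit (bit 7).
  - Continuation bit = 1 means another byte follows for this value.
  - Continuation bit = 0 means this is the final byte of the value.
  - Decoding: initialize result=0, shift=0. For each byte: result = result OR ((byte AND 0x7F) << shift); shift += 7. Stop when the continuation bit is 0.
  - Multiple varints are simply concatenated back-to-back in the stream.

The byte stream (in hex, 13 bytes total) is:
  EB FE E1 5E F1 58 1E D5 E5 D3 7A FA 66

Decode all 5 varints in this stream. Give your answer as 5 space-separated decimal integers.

Answer: 198737771 11377 30 257225429 13178

Derivation:
  byte[0]=0xEB cont=1 payload=0x6B=107: acc |= 107<<0 -> acc=107 shift=7
  byte[1]=0xFE cont=1 payload=0x7E=126: acc |= 126<<7 -> acc=16235 shift=14
  byte[2]=0xE1 cont=1 payload=0x61=97: acc |= 97<<14 -> acc=1605483 shift=21
  byte[3]=0x5E cont=0 payload=0x5E=94: acc |= 94<<21 -> acc=198737771 shift=28 [end]
Varint 1: bytes[0:4] = EB FE E1 5E -> value 198737771 (4 byte(s))
  byte[4]=0xF1 cont=1 payload=0x71=113: acc |= 113<<0 -> acc=113 shift=7
  byte[5]=0x58 cont=0 payload=0x58=88: acc |= 88<<7 -> acc=11377 shift=14 [end]
Varint 2: bytes[4:6] = F1 58 -> value 11377 (2 byte(s))
  byte[6]=0x1E cont=0 payload=0x1E=30: acc |= 30<<0 -> acc=30 shift=7 [end]
Varint 3: bytes[6:7] = 1E -> value 30 (1 byte(s))
  byte[7]=0xD5 cont=1 payload=0x55=85: acc |= 85<<0 -> acc=85 shift=7
  byte[8]=0xE5 cont=1 payload=0x65=101: acc |= 101<<7 -> acc=13013 shift=14
  byte[9]=0xD3 cont=1 payload=0x53=83: acc |= 83<<14 -> acc=1372885 shift=21
  byte[10]=0x7A cont=0 payload=0x7A=122: acc |= 122<<21 -> acc=257225429 shift=28 [end]
Varint 4: bytes[7:11] = D5 E5 D3 7A -> value 257225429 (4 byte(s))
  byte[11]=0xFA cont=1 payload=0x7A=122: acc |= 122<<0 -> acc=122 shift=7
  byte[12]=0x66 cont=0 payload=0x66=102: acc |= 102<<7 -> acc=13178 shift=14 [end]
Varint 5: bytes[11:13] = FA 66 -> value 13178 (2 byte(s))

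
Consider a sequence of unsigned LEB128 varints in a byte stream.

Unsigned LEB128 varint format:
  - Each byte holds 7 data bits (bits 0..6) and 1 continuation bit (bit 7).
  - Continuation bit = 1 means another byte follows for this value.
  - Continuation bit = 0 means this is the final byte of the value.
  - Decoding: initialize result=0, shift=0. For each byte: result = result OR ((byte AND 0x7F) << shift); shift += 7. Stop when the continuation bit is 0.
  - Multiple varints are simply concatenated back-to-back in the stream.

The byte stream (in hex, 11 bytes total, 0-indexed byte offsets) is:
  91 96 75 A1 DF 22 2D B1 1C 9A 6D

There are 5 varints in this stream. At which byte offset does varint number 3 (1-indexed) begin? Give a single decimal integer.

  byte[0]=0x91 cont=1 payload=0x11=17: acc |= 17<<0 -> acc=17 shift=7
  byte[1]=0x96 cont=1 payload=0x16=22: acc |= 22<<7 -> acc=2833 shift=14
  byte[2]=0x75 cont=0 payload=0x75=117: acc |= 117<<14 -> acc=1919761 shift=21 [end]
Varint 1: bytes[0:3] = 91 96 75 -> value 1919761 (3 byte(s))
  byte[3]=0xA1 cont=1 payload=0x21=33: acc |= 33<<0 -> acc=33 shift=7
  byte[4]=0xDF cont=1 payload=0x5F=95: acc |= 95<<7 -> acc=12193 shift=14
  byte[5]=0x22 cont=0 payload=0x22=34: acc |= 34<<14 -> acc=569249 shift=21 [end]
Varint 2: bytes[3:6] = A1 DF 22 -> value 569249 (3 byte(s))
  byte[6]=0x2D cont=0 payload=0x2D=45: acc |= 45<<0 -> acc=45 shift=7 [end]
Varint 3: bytes[6:7] = 2D -> value 45 (1 byte(s))
  byte[7]=0xB1 cont=1 payload=0x31=49: acc |= 49<<0 -> acc=49 shift=7
  byte[8]=0x1C cont=0 payload=0x1C=28: acc |= 28<<7 -> acc=3633 shift=14 [end]
Varint 4: bytes[7:9] = B1 1C -> value 3633 (2 byte(s))
  byte[9]=0x9A cont=1 payload=0x1A=26: acc |= 26<<0 -> acc=26 shift=7
  byte[10]=0x6D cont=0 payload=0x6D=109: acc |= 109<<7 -> acc=13978 shift=14 [end]
Varint 5: bytes[9:11] = 9A 6D -> value 13978 (2 byte(s))

Answer: 6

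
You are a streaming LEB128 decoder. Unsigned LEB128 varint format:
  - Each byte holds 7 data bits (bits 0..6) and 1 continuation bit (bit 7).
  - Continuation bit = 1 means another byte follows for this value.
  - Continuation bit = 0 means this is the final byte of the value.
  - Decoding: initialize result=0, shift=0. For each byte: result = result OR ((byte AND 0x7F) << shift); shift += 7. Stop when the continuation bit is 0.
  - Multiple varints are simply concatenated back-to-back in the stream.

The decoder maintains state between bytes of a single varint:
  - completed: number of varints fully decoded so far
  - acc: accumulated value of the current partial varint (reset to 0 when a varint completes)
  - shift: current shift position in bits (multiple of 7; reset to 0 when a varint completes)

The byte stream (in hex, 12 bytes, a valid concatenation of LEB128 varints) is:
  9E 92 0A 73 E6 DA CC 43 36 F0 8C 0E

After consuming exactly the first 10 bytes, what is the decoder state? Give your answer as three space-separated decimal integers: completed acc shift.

byte[0]=0x9E cont=1 payload=0x1E: acc |= 30<<0 -> completed=0 acc=30 shift=7
byte[1]=0x92 cont=1 payload=0x12: acc |= 18<<7 -> completed=0 acc=2334 shift=14
byte[2]=0x0A cont=0 payload=0x0A: varint #1 complete (value=166174); reset -> completed=1 acc=0 shift=0
byte[3]=0x73 cont=0 payload=0x73: varint #2 complete (value=115); reset -> completed=2 acc=0 shift=0
byte[4]=0xE6 cont=1 payload=0x66: acc |= 102<<0 -> completed=2 acc=102 shift=7
byte[5]=0xDA cont=1 payload=0x5A: acc |= 90<<7 -> completed=2 acc=11622 shift=14
byte[6]=0xCC cont=1 payload=0x4C: acc |= 76<<14 -> completed=2 acc=1256806 shift=21
byte[7]=0x43 cont=0 payload=0x43: varint #3 complete (value=141765990); reset -> completed=3 acc=0 shift=0
byte[8]=0x36 cont=0 payload=0x36: varint #4 complete (value=54); reset -> completed=4 acc=0 shift=0
byte[9]=0xF0 cont=1 payload=0x70: acc |= 112<<0 -> completed=4 acc=112 shift=7

Answer: 4 112 7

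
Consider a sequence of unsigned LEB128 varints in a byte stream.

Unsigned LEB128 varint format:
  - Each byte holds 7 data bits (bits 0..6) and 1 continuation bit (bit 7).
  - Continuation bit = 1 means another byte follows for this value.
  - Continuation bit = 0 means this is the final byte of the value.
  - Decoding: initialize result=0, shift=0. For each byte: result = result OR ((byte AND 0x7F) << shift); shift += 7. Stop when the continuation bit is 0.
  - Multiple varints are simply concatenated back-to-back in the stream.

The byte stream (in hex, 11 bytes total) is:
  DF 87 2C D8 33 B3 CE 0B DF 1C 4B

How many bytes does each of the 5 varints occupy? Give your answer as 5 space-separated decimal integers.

  byte[0]=0xDF cont=1 payload=0x5F=95: acc |= 95<<0 -> acc=95 shift=7
  byte[1]=0x87 cont=1 payload=0x07=7: acc |= 7<<7 -> acc=991 shift=14
  byte[2]=0x2C cont=0 payload=0x2C=44: acc |= 44<<14 -> acc=721887 shift=21 [end]
Varint 1: bytes[0:3] = DF 87 2C -> value 721887 (3 byte(s))
  byte[3]=0xD8 cont=1 payload=0x58=88: acc |= 88<<0 -> acc=88 shift=7
  byte[4]=0x33 cont=0 payload=0x33=51: acc |= 51<<7 -> acc=6616 shift=14 [end]
Varint 2: bytes[3:5] = D8 33 -> value 6616 (2 byte(s))
  byte[5]=0xB3 cont=1 payload=0x33=51: acc |= 51<<0 -> acc=51 shift=7
  byte[6]=0xCE cont=1 payload=0x4E=78: acc |= 78<<7 -> acc=10035 shift=14
  byte[7]=0x0B cont=0 payload=0x0B=11: acc |= 11<<14 -> acc=190259 shift=21 [end]
Varint 3: bytes[5:8] = B3 CE 0B -> value 190259 (3 byte(s))
  byte[8]=0xDF cont=1 payload=0x5F=95: acc |= 95<<0 -> acc=95 shift=7
  byte[9]=0x1C cont=0 payload=0x1C=28: acc |= 28<<7 -> acc=3679 shift=14 [end]
Varint 4: bytes[8:10] = DF 1C -> value 3679 (2 byte(s))
  byte[10]=0x4B cont=0 payload=0x4B=75: acc |= 75<<0 -> acc=75 shift=7 [end]
Varint 5: bytes[10:11] = 4B -> value 75 (1 byte(s))

Answer: 3 2 3 2 1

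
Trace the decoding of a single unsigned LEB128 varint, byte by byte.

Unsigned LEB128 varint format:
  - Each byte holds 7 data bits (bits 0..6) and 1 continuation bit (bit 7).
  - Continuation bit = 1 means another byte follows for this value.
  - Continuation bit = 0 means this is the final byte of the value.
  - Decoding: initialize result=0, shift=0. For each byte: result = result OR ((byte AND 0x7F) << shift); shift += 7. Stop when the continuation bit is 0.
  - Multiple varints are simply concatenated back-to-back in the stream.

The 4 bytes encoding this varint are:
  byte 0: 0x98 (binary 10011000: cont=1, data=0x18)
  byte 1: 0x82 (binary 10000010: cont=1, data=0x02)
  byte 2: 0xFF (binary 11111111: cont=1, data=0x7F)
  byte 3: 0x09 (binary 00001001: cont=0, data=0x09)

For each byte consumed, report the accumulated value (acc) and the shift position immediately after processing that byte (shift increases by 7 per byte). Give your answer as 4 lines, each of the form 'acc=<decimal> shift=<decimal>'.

Answer: acc=24 shift=7
acc=280 shift=14
acc=2081048 shift=21
acc=20955416 shift=28

Derivation:
byte 0=0x98: payload=0x18=24, contrib = 24<<0 = 24; acc -> 24, shift -> 7
byte 1=0x82: payload=0x02=2, contrib = 2<<7 = 256; acc -> 280, shift -> 14
byte 2=0xFF: payload=0x7F=127, contrib = 127<<14 = 2080768; acc -> 2081048, shift -> 21
byte 3=0x09: payload=0x09=9, contrib = 9<<21 = 18874368; acc -> 20955416, shift -> 28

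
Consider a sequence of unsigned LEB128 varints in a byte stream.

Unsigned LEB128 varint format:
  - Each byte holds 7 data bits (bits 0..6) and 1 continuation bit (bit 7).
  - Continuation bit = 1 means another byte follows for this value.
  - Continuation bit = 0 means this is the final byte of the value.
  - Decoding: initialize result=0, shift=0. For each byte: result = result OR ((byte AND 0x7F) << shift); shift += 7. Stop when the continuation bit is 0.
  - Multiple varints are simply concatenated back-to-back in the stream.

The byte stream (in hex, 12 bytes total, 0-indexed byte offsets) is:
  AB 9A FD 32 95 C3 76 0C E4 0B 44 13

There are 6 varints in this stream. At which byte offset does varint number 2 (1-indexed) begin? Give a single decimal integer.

Answer: 4

Derivation:
  byte[0]=0xAB cont=1 payload=0x2B=43: acc |= 43<<0 -> acc=43 shift=7
  byte[1]=0x9A cont=1 payload=0x1A=26: acc |= 26<<7 -> acc=3371 shift=14
  byte[2]=0xFD cont=1 payload=0x7D=125: acc |= 125<<14 -> acc=2051371 shift=21
  byte[3]=0x32 cont=0 payload=0x32=50: acc |= 50<<21 -> acc=106908971 shift=28 [end]
Varint 1: bytes[0:4] = AB 9A FD 32 -> value 106908971 (4 byte(s))
  byte[4]=0x95 cont=1 payload=0x15=21: acc |= 21<<0 -> acc=21 shift=7
  byte[5]=0xC3 cont=1 payload=0x43=67: acc |= 67<<7 -> acc=8597 shift=14
  byte[6]=0x76 cont=0 payload=0x76=118: acc |= 118<<14 -> acc=1941909 shift=21 [end]
Varint 2: bytes[4:7] = 95 C3 76 -> value 1941909 (3 byte(s))
  byte[7]=0x0C cont=0 payload=0x0C=12: acc |= 12<<0 -> acc=12 shift=7 [end]
Varint 3: bytes[7:8] = 0C -> value 12 (1 byte(s))
  byte[8]=0xE4 cont=1 payload=0x64=100: acc |= 100<<0 -> acc=100 shift=7
  byte[9]=0x0B cont=0 payload=0x0B=11: acc |= 11<<7 -> acc=1508 shift=14 [end]
Varint 4: bytes[8:10] = E4 0B -> value 1508 (2 byte(s))
  byte[10]=0x44 cont=0 payload=0x44=68: acc |= 68<<0 -> acc=68 shift=7 [end]
Varint 5: bytes[10:11] = 44 -> value 68 (1 byte(s))
  byte[11]=0x13 cont=0 payload=0x13=19: acc |= 19<<0 -> acc=19 shift=7 [end]
Varint 6: bytes[11:12] = 13 -> value 19 (1 byte(s))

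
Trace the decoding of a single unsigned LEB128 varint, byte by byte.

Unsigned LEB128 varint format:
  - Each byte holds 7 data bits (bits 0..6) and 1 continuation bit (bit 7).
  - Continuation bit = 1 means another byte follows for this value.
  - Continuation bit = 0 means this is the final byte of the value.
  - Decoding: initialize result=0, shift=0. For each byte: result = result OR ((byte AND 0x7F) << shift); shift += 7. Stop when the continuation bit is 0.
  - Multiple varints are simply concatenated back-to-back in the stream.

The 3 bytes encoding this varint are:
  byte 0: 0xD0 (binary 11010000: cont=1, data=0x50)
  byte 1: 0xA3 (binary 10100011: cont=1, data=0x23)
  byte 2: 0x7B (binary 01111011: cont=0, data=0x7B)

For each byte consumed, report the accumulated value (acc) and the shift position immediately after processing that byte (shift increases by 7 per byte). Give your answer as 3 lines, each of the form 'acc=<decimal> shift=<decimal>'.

byte 0=0xD0: payload=0x50=80, contrib = 80<<0 = 80; acc -> 80, shift -> 7
byte 1=0xA3: payload=0x23=35, contrib = 35<<7 = 4480; acc -> 4560, shift -> 14
byte 2=0x7B: payload=0x7B=123, contrib = 123<<14 = 2015232; acc -> 2019792, shift -> 21

Answer: acc=80 shift=7
acc=4560 shift=14
acc=2019792 shift=21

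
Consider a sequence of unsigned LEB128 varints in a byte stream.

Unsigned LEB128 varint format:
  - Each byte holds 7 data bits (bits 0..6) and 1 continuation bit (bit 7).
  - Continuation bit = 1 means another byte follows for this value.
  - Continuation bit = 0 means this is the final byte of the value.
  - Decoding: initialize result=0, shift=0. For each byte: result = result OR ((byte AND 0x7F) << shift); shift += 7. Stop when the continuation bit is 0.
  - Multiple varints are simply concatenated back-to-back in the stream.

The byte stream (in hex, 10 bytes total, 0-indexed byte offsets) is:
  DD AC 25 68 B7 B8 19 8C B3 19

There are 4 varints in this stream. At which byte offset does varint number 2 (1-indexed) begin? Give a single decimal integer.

Answer: 3

Derivation:
  byte[0]=0xDD cont=1 payload=0x5D=93: acc |= 93<<0 -> acc=93 shift=7
  byte[1]=0xAC cont=1 payload=0x2C=44: acc |= 44<<7 -> acc=5725 shift=14
  byte[2]=0x25 cont=0 payload=0x25=37: acc |= 37<<14 -> acc=611933 shift=21 [end]
Varint 1: bytes[0:3] = DD AC 25 -> value 611933 (3 byte(s))
  byte[3]=0x68 cont=0 payload=0x68=104: acc |= 104<<0 -> acc=104 shift=7 [end]
Varint 2: bytes[3:4] = 68 -> value 104 (1 byte(s))
  byte[4]=0xB7 cont=1 payload=0x37=55: acc |= 55<<0 -> acc=55 shift=7
  byte[5]=0xB8 cont=1 payload=0x38=56: acc |= 56<<7 -> acc=7223 shift=14
  byte[6]=0x19 cont=0 payload=0x19=25: acc |= 25<<14 -> acc=416823 shift=21 [end]
Varint 3: bytes[4:7] = B7 B8 19 -> value 416823 (3 byte(s))
  byte[7]=0x8C cont=1 payload=0x0C=12: acc |= 12<<0 -> acc=12 shift=7
  byte[8]=0xB3 cont=1 payload=0x33=51: acc |= 51<<7 -> acc=6540 shift=14
  byte[9]=0x19 cont=0 payload=0x19=25: acc |= 25<<14 -> acc=416140 shift=21 [end]
Varint 4: bytes[7:10] = 8C B3 19 -> value 416140 (3 byte(s))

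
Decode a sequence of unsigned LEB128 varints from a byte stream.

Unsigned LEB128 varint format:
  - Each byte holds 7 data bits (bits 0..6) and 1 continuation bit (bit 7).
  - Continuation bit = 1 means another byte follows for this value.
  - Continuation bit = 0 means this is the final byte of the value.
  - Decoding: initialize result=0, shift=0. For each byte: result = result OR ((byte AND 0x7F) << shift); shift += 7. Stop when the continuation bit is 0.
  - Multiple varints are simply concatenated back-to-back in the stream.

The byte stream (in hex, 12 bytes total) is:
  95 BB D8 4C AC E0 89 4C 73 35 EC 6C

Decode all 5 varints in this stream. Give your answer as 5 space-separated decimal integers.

  byte[0]=0x95 cont=1 payload=0x15=21: acc |= 21<<0 -> acc=21 shift=7
  byte[1]=0xBB cont=1 payload=0x3B=59: acc |= 59<<7 -> acc=7573 shift=14
  byte[2]=0xD8 cont=1 payload=0x58=88: acc |= 88<<14 -> acc=1449365 shift=21
  byte[3]=0x4C cont=0 payload=0x4C=76: acc |= 76<<21 -> acc=160832917 shift=28 [end]
Varint 1: bytes[0:4] = 95 BB D8 4C -> value 160832917 (4 byte(s))
  byte[4]=0xAC cont=1 payload=0x2C=44: acc |= 44<<0 -> acc=44 shift=7
  byte[5]=0xE0 cont=1 payload=0x60=96: acc |= 96<<7 -> acc=12332 shift=14
  byte[6]=0x89 cont=1 payload=0x09=9: acc |= 9<<14 -> acc=159788 shift=21
  byte[7]=0x4C cont=0 payload=0x4C=76: acc |= 76<<21 -> acc=159543340 shift=28 [end]
Varint 2: bytes[4:8] = AC E0 89 4C -> value 159543340 (4 byte(s))
  byte[8]=0x73 cont=0 payload=0x73=115: acc |= 115<<0 -> acc=115 shift=7 [end]
Varint 3: bytes[8:9] = 73 -> value 115 (1 byte(s))
  byte[9]=0x35 cont=0 payload=0x35=53: acc |= 53<<0 -> acc=53 shift=7 [end]
Varint 4: bytes[9:10] = 35 -> value 53 (1 byte(s))
  byte[10]=0xEC cont=1 payload=0x6C=108: acc |= 108<<0 -> acc=108 shift=7
  byte[11]=0x6C cont=0 payload=0x6C=108: acc |= 108<<7 -> acc=13932 shift=14 [end]
Varint 5: bytes[10:12] = EC 6C -> value 13932 (2 byte(s))

Answer: 160832917 159543340 115 53 13932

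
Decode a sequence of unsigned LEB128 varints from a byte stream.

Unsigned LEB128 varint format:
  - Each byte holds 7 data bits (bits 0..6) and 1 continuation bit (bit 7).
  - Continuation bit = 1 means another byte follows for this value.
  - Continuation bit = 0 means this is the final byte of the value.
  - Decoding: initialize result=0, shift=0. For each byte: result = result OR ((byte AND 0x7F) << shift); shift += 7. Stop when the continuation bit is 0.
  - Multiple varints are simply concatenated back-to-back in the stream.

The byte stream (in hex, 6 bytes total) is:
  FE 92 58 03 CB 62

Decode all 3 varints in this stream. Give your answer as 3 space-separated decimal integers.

Answer: 1444222 3 12619

Derivation:
  byte[0]=0xFE cont=1 payload=0x7E=126: acc |= 126<<0 -> acc=126 shift=7
  byte[1]=0x92 cont=1 payload=0x12=18: acc |= 18<<7 -> acc=2430 shift=14
  byte[2]=0x58 cont=0 payload=0x58=88: acc |= 88<<14 -> acc=1444222 shift=21 [end]
Varint 1: bytes[0:3] = FE 92 58 -> value 1444222 (3 byte(s))
  byte[3]=0x03 cont=0 payload=0x03=3: acc |= 3<<0 -> acc=3 shift=7 [end]
Varint 2: bytes[3:4] = 03 -> value 3 (1 byte(s))
  byte[4]=0xCB cont=1 payload=0x4B=75: acc |= 75<<0 -> acc=75 shift=7
  byte[5]=0x62 cont=0 payload=0x62=98: acc |= 98<<7 -> acc=12619 shift=14 [end]
Varint 3: bytes[4:6] = CB 62 -> value 12619 (2 byte(s))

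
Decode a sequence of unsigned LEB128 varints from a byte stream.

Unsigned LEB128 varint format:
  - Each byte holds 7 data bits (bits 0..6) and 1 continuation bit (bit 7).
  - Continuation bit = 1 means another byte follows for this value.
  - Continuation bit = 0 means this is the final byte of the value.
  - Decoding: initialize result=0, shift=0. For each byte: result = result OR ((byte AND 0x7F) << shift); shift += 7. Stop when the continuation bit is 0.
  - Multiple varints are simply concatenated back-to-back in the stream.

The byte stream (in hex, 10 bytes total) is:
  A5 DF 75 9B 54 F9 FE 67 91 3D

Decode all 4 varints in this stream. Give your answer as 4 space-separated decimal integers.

Answer: 1929125 10779 1703801 7825

Derivation:
  byte[0]=0xA5 cont=1 payload=0x25=37: acc |= 37<<0 -> acc=37 shift=7
  byte[1]=0xDF cont=1 payload=0x5F=95: acc |= 95<<7 -> acc=12197 shift=14
  byte[2]=0x75 cont=0 payload=0x75=117: acc |= 117<<14 -> acc=1929125 shift=21 [end]
Varint 1: bytes[0:3] = A5 DF 75 -> value 1929125 (3 byte(s))
  byte[3]=0x9B cont=1 payload=0x1B=27: acc |= 27<<0 -> acc=27 shift=7
  byte[4]=0x54 cont=0 payload=0x54=84: acc |= 84<<7 -> acc=10779 shift=14 [end]
Varint 2: bytes[3:5] = 9B 54 -> value 10779 (2 byte(s))
  byte[5]=0xF9 cont=1 payload=0x79=121: acc |= 121<<0 -> acc=121 shift=7
  byte[6]=0xFE cont=1 payload=0x7E=126: acc |= 126<<7 -> acc=16249 shift=14
  byte[7]=0x67 cont=0 payload=0x67=103: acc |= 103<<14 -> acc=1703801 shift=21 [end]
Varint 3: bytes[5:8] = F9 FE 67 -> value 1703801 (3 byte(s))
  byte[8]=0x91 cont=1 payload=0x11=17: acc |= 17<<0 -> acc=17 shift=7
  byte[9]=0x3D cont=0 payload=0x3D=61: acc |= 61<<7 -> acc=7825 shift=14 [end]
Varint 4: bytes[8:10] = 91 3D -> value 7825 (2 byte(s))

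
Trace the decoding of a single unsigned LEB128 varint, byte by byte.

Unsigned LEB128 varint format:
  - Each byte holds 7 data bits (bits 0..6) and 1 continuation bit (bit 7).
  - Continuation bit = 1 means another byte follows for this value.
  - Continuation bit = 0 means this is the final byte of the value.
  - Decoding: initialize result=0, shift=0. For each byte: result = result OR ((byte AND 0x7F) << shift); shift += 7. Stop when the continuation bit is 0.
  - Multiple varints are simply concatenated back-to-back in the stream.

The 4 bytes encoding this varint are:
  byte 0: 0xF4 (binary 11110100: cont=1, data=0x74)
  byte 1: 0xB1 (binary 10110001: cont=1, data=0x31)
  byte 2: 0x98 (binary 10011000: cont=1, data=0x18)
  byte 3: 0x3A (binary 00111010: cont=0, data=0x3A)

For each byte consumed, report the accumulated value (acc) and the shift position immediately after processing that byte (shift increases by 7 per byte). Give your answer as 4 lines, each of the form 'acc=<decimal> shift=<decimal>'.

byte 0=0xF4: payload=0x74=116, contrib = 116<<0 = 116; acc -> 116, shift -> 7
byte 1=0xB1: payload=0x31=49, contrib = 49<<7 = 6272; acc -> 6388, shift -> 14
byte 2=0x98: payload=0x18=24, contrib = 24<<14 = 393216; acc -> 399604, shift -> 21
byte 3=0x3A: payload=0x3A=58, contrib = 58<<21 = 121634816; acc -> 122034420, shift -> 28

Answer: acc=116 shift=7
acc=6388 shift=14
acc=399604 shift=21
acc=122034420 shift=28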